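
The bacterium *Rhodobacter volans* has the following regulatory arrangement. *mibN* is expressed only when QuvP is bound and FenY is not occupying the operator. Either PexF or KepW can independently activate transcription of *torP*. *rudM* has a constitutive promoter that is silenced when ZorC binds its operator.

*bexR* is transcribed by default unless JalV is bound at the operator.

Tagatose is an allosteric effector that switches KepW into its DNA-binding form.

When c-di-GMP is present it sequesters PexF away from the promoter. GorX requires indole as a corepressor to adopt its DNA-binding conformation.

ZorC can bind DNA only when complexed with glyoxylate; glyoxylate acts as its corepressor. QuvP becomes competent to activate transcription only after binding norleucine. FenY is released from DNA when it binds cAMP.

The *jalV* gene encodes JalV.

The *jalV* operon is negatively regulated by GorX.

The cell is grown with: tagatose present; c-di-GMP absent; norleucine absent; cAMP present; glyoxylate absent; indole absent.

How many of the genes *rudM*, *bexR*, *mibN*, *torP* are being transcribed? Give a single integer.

Glyoxylate is absent, so ZorC is inactive.
With no repressor bound, *rudM* is transcribed.
→ *rudM* is ON.
Indole is absent, so GorX is inactive.
With no repressor bound, *jalV* is transcribed.
So JalV is produced and active.
With repressor JalV bound, *bexR* is not transcribed.
→ *bexR* is OFF.
Norleucine is absent, so QuvP is inactive.
cAMP is present, so FenY is inactive.
Required activator QuvP is absent, so *mibN* is not transcribed.
→ *mibN* is OFF.
c-di-GMP is absent, so PexF is active.
Tagatose is present, so KepW is active.
Activator PexF is present, so *torP* is transcribed.
→ *torP* is ON.
2 of the 4 genes are transcribed.

2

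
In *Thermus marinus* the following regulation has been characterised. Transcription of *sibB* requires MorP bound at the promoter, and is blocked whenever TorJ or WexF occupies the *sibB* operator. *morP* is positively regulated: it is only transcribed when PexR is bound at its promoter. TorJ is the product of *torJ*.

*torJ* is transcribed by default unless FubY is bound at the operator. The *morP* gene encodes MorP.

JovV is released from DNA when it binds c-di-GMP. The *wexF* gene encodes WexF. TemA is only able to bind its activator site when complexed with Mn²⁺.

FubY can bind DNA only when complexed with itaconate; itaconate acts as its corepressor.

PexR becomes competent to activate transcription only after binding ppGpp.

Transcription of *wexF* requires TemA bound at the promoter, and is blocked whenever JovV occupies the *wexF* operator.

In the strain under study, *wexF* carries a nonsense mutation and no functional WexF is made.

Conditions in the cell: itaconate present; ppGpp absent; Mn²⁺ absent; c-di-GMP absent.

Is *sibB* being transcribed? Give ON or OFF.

OFF

ppGpp is absent, so PexR is inactive.
Required activator PexR is absent, so *morP* is not transcribed.
So MorP is not produced.
Itaconate is present, so FubY is active.
With repressor FubY bound, *torJ* is not transcribed.
So TorJ is not produced.
WexF is non-functional in this strain, so it has no effect.
Required activator MorP is absent, so *sibB* is not transcribed.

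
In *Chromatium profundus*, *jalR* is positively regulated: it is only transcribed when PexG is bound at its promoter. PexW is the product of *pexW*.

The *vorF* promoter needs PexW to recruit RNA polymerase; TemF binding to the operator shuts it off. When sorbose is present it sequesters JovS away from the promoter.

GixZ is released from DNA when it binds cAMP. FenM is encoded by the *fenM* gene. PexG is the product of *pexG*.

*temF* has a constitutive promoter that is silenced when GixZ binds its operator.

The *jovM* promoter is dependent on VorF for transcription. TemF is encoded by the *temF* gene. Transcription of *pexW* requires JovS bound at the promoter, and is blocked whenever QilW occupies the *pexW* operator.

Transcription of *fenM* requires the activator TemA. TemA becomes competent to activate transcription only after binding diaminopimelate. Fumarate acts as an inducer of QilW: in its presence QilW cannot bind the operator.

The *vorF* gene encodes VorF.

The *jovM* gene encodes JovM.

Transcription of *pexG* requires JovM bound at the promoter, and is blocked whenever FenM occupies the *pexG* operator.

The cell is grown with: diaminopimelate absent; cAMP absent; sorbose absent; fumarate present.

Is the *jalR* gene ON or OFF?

Fumarate is present, so QilW is inactive.
Sorbose is absent, so JovS is active.
No repressor is bound and JovS is active, so *pexW* is transcribed.
So PexW is produced and active.
cAMP is absent, so GixZ is active.
With repressor GixZ bound, *temF* is not transcribed.
So TemF is not produced.
No repressor is bound and PexW is active, so *vorF* is transcribed.
So VorF is produced and active.
No repressor is bound and VorF is active, so *jovM* is transcribed.
So JovM is produced and active.
Diaminopimelate is absent, so TemA is inactive.
Required activator TemA is absent, so *fenM* is not transcribed.
So FenM is not produced.
No repressor is bound and JovM is active, so *pexG* is transcribed.
So PexG is produced and active.
No repressor is bound and PexG is active, so *jalR* is transcribed.

ON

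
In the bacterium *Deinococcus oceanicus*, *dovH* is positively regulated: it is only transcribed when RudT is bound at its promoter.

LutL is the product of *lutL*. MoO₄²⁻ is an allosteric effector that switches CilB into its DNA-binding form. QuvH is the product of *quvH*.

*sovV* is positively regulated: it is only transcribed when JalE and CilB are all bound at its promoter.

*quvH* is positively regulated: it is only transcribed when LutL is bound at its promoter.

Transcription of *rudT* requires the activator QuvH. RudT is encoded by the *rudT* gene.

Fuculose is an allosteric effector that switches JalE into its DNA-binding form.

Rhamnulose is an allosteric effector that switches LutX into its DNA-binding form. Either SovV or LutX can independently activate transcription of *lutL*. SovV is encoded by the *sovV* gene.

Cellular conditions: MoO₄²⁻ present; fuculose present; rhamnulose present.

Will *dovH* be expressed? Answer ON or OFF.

Fuculose is present, so JalE is active.
MoO₄²⁻ is present, so CilB is active.
No repressor is bound and JalE and CilB are active, so *sovV* is transcribed.
So SovV is produced and active.
Rhamnulose is present, so LutX is active.
Activator SovV is present, so *lutL* is transcribed.
So LutL is produced and active.
No repressor is bound and LutL is active, so *quvH* is transcribed.
So QuvH is produced and active.
No repressor is bound and QuvH is active, so *rudT* is transcribed.
So RudT is produced and active.
No repressor is bound and RudT is active, so *dovH* is transcribed.

ON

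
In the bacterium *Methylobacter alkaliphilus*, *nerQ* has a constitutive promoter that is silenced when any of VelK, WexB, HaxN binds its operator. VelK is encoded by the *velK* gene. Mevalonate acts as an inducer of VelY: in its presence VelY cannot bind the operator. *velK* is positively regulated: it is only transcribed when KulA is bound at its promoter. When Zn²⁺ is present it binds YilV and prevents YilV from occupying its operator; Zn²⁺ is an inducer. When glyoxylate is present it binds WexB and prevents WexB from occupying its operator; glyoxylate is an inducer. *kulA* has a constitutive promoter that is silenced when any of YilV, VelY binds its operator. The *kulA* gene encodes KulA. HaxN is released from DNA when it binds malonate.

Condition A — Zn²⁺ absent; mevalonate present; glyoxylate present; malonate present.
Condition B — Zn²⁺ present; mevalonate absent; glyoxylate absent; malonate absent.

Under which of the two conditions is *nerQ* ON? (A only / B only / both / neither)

Condition A:
Zn²⁺ is absent, so YilV is active.
Mevalonate is present, so VelY is inactive.
With repressor YilV bound, *kulA* is not transcribed.
So KulA is not produced.
Required activator KulA is absent, so *velK* is not transcribed.
So VelK is not produced.
Glyoxylate is present, so WexB is inactive.
Malonate is present, so HaxN is inactive.
With no repressor bound, *nerQ* is transcribed.
→ *nerQ* is ON in A.
Condition B:
Zn²⁺ is present, so YilV is inactive.
Mevalonate is absent, so VelY is active.
With repressor VelY bound, *kulA* is not transcribed.
So KulA is not produced.
Required activator KulA is absent, so *velK* is not transcribed.
So VelK is not produced.
Glyoxylate is absent, so WexB is active.
Malonate is absent, so HaxN is active.
With repressor WexB bound, *nerQ* is not transcribed.
→ *nerQ* is OFF in B.

A only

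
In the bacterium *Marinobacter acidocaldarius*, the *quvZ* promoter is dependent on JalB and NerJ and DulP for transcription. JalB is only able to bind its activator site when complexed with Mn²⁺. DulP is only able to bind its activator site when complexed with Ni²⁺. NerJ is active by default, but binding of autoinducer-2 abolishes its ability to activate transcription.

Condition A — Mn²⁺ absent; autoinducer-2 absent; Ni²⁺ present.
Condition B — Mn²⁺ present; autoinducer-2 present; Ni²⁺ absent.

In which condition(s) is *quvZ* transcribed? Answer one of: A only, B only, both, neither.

Condition A:
Mn²⁺ is absent, so JalB is inactive.
Autoinducer-2 is absent, so NerJ is active.
Ni²⁺ is present, so DulP is active.
Required activator JalB is absent, so *quvZ* is not transcribed.
→ *quvZ* is OFF in A.
Condition B:
Mn²⁺ is present, so JalB is active.
Autoinducer-2 is present, so NerJ is inactive.
Ni²⁺ is absent, so DulP is inactive.
Required activator NerJ is absent, so *quvZ* is not transcribed.
→ *quvZ* is OFF in B.

neither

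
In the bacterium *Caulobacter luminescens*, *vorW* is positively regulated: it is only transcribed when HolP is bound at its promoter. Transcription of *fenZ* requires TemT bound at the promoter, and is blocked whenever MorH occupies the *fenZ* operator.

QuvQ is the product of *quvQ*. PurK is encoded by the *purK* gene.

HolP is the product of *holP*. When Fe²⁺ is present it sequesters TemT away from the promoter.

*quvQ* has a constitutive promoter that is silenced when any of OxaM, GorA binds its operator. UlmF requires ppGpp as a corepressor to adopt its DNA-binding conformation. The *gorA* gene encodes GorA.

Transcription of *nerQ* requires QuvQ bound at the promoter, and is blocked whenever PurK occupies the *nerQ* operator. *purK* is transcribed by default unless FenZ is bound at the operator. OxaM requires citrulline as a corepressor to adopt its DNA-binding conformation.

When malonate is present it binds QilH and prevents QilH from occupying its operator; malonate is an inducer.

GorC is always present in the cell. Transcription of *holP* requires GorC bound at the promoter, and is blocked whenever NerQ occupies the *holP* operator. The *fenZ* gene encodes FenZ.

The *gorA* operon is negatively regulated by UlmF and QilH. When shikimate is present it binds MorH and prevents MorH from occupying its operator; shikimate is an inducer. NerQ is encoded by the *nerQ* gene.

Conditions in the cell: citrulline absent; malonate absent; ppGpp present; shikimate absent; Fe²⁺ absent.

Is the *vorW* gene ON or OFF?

ON

Shikimate is absent, so MorH is active.
Fe²⁺ is absent, so TemT is active.
With repressor MorH bound, *fenZ* is not transcribed.
So FenZ is not produced.
With no repressor bound, *purK* is transcribed.
So PurK is produced and active.
Citrulline is absent, so OxaM is inactive.
ppGpp is present, so UlmF is active.
Malonate is absent, so QilH is active.
With repressor UlmF bound, *gorA* is not transcribed.
So GorA is not produced.
With no repressor bound, *quvQ* is transcribed.
So QuvQ is produced and active.
With repressor PurK bound, *nerQ* is not transcribed.
So NerQ is not produced.
GorC is produced constitutively and is active.
No repressor is bound and GorC is active, so *holP* is transcribed.
So HolP is produced and active.
No repressor is bound and HolP is active, so *vorW* is transcribed.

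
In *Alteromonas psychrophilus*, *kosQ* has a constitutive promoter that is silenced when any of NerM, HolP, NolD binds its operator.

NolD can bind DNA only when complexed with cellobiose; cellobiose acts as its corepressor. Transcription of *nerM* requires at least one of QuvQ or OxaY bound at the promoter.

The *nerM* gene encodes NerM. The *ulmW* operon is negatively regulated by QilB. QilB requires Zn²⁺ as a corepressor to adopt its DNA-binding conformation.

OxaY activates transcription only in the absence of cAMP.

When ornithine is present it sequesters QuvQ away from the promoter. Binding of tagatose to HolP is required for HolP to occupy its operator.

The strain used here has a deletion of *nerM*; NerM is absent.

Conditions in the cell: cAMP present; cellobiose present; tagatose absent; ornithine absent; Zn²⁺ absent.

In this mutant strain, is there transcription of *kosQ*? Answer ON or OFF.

OFF

NerM is non-functional in this strain, so it has no effect.
Tagatose is absent, so HolP is inactive.
Cellobiose is present, so NolD is active.
With repressor NolD bound, *kosQ* is not transcribed.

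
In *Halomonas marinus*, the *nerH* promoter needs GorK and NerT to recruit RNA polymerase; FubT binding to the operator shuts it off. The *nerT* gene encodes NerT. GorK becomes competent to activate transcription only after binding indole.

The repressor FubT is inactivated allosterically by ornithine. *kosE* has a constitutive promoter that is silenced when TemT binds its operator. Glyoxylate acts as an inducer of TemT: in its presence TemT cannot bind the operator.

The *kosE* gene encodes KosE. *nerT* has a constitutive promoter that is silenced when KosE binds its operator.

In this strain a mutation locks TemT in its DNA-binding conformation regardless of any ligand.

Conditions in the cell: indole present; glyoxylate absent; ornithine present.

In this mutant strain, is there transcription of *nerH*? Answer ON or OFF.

Ornithine is present, so FubT is inactive.
Indole is present, so GorK is active.
TemT is constitutively active in this strain.
With repressor TemT bound, *kosE* is not transcribed.
So KosE is not produced.
With no repressor bound, *nerT* is transcribed.
So NerT is produced and active.
No repressor is bound and GorK and NerT are active, so *nerH* is transcribed.

ON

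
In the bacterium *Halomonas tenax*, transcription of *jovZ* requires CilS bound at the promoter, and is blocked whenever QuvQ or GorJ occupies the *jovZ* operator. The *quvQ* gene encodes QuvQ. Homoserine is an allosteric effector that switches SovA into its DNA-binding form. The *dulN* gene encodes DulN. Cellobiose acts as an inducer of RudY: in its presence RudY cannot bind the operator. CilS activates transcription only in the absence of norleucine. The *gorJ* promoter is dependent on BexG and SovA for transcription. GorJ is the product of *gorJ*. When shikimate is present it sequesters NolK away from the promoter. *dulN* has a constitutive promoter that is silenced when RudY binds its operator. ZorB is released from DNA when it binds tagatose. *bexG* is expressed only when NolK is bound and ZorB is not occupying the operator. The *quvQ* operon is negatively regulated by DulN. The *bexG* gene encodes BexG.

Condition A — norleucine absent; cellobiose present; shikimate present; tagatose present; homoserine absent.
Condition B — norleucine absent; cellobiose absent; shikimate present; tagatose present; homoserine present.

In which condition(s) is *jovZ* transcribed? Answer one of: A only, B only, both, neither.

A only

Condition A:
Norleucine is absent, so CilS is active.
Cellobiose is present, so RudY is inactive.
With no repressor bound, *dulN* is transcribed.
So DulN is produced and active.
With repressor DulN bound, *quvQ* is not transcribed.
So QuvQ is not produced.
Shikimate is present, so NolK is inactive.
Tagatose is present, so ZorB is inactive.
Required activator NolK is absent, so *bexG* is not transcribed.
So BexG is not produced.
Homoserine is absent, so SovA is inactive.
Required activator BexG is absent, so *gorJ* is not transcribed.
So GorJ is not produced.
No repressor is bound and CilS is active, so *jovZ* is transcribed.
→ *jovZ* is ON in A.
Condition B:
Norleucine is absent, so CilS is active.
Cellobiose is absent, so RudY is active.
With repressor RudY bound, *dulN* is not transcribed.
So DulN is not produced.
With no repressor bound, *quvQ* is transcribed.
So QuvQ is produced and active.
Shikimate is present, so NolK is inactive.
Tagatose is present, so ZorB is inactive.
Required activator NolK is absent, so *bexG* is not transcribed.
So BexG is not produced.
Homoserine is present, so SovA is active.
Required activator BexG is absent, so *gorJ* is not transcribed.
So GorJ is not produced.
With repressor QuvQ bound, *jovZ* is not transcribed.
→ *jovZ* is OFF in B.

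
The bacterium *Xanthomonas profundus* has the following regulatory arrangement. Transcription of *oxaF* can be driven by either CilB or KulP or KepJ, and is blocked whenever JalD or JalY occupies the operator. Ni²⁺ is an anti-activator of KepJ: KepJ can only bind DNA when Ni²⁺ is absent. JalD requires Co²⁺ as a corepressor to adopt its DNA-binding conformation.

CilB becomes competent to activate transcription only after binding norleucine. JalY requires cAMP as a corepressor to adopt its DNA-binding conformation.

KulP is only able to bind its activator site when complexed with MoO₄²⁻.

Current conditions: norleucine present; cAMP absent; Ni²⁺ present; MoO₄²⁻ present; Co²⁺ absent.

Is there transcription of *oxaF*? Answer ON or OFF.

ON

Norleucine is present, so CilB is active.
Co²⁺ is absent, so JalD is inactive.
MoO₄²⁻ is present, so KulP is active.
cAMP is absent, so JalY is inactive.
Ni²⁺ is present, so KepJ is inactive.
Activator CilB is present, so *oxaF* is transcribed.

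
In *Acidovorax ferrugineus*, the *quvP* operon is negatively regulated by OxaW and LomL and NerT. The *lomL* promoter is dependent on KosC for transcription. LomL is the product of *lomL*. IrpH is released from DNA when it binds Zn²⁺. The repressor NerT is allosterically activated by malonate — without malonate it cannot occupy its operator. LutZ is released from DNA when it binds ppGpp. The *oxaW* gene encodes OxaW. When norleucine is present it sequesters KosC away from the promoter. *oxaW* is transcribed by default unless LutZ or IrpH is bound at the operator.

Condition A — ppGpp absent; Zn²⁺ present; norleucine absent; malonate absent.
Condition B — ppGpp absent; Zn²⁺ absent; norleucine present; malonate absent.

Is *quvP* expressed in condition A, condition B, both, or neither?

Condition A:
ppGpp is absent, so LutZ is active.
Zn²⁺ is present, so IrpH is inactive.
With repressor LutZ bound, *oxaW* is not transcribed.
So OxaW is not produced.
Norleucine is absent, so KosC is active.
No repressor is bound and KosC is active, so *lomL* is transcribed.
So LomL is produced and active.
Malonate is absent, so NerT is inactive.
With repressor LomL bound, *quvP* is not transcribed.
→ *quvP* is OFF in A.
Condition B:
ppGpp is absent, so LutZ is active.
Zn²⁺ is absent, so IrpH is active.
With repressor LutZ bound, *oxaW* is not transcribed.
So OxaW is not produced.
Norleucine is present, so KosC is inactive.
Required activator KosC is absent, so *lomL* is not transcribed.
So LomL is not produced.
Malonate is absent, so NerT is inactive.
With no repressor bound, *quvP* is transcribed.
→ *quvP* is ON in B.

B only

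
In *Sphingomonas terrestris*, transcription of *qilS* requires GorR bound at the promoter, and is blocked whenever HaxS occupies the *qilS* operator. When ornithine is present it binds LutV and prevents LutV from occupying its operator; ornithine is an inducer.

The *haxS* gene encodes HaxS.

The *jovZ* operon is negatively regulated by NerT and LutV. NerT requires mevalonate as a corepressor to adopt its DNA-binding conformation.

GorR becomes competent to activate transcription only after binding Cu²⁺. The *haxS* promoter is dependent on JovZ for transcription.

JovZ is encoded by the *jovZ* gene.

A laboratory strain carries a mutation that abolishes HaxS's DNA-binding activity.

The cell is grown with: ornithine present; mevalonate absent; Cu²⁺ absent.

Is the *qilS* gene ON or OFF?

OFF

HaxS is non-functional in this strain, so it has no effect.
Cu²⁺ is absent, so GorR is inactive.
Required activator GorR is absent, so *qilS* is not transcribed.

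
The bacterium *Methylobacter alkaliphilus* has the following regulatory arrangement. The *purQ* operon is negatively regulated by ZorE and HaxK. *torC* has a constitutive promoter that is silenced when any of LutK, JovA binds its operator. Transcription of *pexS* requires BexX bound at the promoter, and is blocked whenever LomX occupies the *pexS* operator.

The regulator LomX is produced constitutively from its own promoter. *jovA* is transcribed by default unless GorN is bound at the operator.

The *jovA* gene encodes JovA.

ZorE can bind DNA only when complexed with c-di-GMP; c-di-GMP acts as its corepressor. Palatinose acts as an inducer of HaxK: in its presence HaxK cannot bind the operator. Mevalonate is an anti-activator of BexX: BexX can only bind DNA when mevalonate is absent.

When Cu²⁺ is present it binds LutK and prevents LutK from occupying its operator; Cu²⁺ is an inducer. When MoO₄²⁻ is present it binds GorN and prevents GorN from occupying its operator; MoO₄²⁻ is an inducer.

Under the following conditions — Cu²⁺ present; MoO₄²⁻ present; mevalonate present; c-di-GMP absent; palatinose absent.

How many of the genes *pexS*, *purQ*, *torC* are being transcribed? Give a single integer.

0

Mevalonate is present, so BexX is inactive.
LomX is produced constitutively and is active.
With repressor LomX bound, *pexS* is not transcribed.
→ *pexS* is OFF.
c-di-GMP is absent, so ZorE is inactive.
Palatinose is absent, so HaxK is active.
With repressor HaxK bound, *purQ* is not transcribed.
→ *purQ* is OFF.
Cu²⁺ is present, so LutK is inactive.
MoO₄²⁻ is present, so GorN is inactive.
With no repressor bound, *jovA* is transcribed.
So JovA is produced and active.
With repressor JovA bound, *torC* is not transcribed.
→ *torC* is OFF.
0 of the 3 genes are transcribed.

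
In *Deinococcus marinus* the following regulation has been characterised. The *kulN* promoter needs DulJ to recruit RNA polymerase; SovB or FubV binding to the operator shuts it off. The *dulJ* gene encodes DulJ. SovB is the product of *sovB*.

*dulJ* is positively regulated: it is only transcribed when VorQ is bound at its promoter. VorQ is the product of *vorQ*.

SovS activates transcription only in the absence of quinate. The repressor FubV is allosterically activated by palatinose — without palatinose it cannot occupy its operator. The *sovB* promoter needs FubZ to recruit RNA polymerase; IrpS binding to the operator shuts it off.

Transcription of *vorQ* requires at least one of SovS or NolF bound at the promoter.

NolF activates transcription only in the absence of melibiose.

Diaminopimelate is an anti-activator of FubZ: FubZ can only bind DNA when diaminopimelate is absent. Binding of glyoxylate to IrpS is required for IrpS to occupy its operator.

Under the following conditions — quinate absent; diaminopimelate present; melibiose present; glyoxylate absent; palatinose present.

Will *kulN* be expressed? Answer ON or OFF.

OFF

Glyoxylate is absent, so IrpS is inactive.
Diaminopimelate is present, so FubZ is inactive.
Required activator FubZ is absent, so *sovB* is not transcribed.
So SovB is not produced.
Palatinose is present, so FubV is active.
Quinate is absent, so SovS is active.
Melibiose is present, so NolF is inactive.
Activator SovS is present, so *vorQ* is transcribed.
So VorQ is produced and active.
No repressor is bound and VorQ is active, so *dulJ* is transcribed.
So DulJ is produced and active.
With repressor FubV bound, *kulN* is not transcribed.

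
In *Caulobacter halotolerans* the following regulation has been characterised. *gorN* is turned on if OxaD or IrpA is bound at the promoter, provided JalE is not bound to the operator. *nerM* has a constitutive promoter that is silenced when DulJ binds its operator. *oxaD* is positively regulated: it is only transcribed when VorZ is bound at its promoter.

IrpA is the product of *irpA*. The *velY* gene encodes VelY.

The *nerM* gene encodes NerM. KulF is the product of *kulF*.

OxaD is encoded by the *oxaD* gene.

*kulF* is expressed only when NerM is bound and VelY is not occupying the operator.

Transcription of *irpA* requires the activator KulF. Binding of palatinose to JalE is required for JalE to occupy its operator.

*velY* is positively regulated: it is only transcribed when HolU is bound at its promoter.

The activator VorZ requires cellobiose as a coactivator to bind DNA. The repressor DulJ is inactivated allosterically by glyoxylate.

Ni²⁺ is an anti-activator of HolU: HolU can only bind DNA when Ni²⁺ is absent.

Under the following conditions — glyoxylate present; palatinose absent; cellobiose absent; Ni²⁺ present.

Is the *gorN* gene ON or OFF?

Palatinose is absent, so JalE is inactive.
Cellobiose is absent, so VorZ is inactive.
Required activator VorZ is absent, so *oxaD* is not transcribed.
So OxaD is not produced.
Glyoxylate is present, so DulJ is inactive.
With no repressor bound, *nerM* is transcribed.
So NerM is produced and active.
Ni²⁺ is present, so HolU is inactive.
Required activator HolU is absent, so *velY* is not transcribed.
So VelY is not produced.
No repressor is bound and NerM is active, so *kulF* is transcribed.
So KulF is produced and active.
No repressor is bound and KulF is active, so *irpA* is transcribed.
So IrpA is produced and active.
Activator IrpA is present, so *gorN* is transcribed.

ON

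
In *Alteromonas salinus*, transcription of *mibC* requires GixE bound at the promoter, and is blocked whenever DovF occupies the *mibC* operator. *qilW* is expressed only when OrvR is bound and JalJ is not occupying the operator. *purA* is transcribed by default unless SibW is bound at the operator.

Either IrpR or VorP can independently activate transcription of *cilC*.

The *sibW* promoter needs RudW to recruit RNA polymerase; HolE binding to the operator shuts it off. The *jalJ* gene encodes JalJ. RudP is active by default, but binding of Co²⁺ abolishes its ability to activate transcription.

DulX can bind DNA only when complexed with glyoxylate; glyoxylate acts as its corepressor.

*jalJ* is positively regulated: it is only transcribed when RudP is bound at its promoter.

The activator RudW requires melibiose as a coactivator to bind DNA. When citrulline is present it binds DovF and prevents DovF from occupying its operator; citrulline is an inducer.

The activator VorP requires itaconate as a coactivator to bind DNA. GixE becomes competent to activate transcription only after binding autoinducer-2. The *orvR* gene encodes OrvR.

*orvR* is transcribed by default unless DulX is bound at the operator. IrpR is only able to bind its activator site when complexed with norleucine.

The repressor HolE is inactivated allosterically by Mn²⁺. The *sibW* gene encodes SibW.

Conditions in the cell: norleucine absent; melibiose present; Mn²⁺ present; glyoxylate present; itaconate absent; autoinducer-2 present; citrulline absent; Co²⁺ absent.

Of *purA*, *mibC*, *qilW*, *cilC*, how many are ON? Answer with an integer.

0

Mn²⁺ is present, so HolE is inactive.
Melibiose is present, so RudW is active.
No repressor is bound and RudW is active, so *sibW* is transcribed.
So SibW is produced and active.
With repressor SibW bound, *purA* is not transcribed.
→ *purA* is OFF.
Citrulline is absent, so DovF is active.
Autoinducer-2 is present, so GixE is active.
With repressor DovF bound, *mibC* is not transcribed.
→ *mibC* is OFF.
Co²⁺ is absent, so RudP is active.
No repressor is bound and RudP is active, so *jalJ* is transcribed.
So JalJ is produced and active.
Glyoxylate is present, so DulX is active.
With repressor DulX bound, *orvR* is not transcribed.
So OrvR is not produced.
With repressor JalJ bound, *qilW* is not transcribed.
→ *qilW* is OFF.
Norleucine is absent, so IrpR is inactive.
Itaconate is absent, so VorP is inactive.
No activator is available at the *cilC* promoter, so *cilC* is not transcribed.
→ *cilC* is OFF.
0 of the 4 genes are transcribed.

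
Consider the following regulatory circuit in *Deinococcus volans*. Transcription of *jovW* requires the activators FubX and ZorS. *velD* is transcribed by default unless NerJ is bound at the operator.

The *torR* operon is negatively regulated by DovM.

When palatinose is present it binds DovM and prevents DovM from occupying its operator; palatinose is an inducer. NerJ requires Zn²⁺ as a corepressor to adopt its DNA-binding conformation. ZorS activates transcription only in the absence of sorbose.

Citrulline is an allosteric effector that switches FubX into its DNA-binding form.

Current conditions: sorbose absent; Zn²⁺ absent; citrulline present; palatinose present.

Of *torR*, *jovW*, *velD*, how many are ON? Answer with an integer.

3

Palatinose is present, so DovM is inactive.
With no repressor bound, *torR* is transcribed.
→ *torR* is ON.
Citrulline is present, so FubX is active.
Sorbose is absent, so ZorS is active.
No repressor is bound and FubX and ZorS are active, so *jovW* is transcribed.
→ *jovW* is ON.
Zn²⁺ is absent, so NerJ is inactive.
With no repressor bound, *velD* is transcribed.
→ *velD* is ON.
3 of the 3 genes are transcribed.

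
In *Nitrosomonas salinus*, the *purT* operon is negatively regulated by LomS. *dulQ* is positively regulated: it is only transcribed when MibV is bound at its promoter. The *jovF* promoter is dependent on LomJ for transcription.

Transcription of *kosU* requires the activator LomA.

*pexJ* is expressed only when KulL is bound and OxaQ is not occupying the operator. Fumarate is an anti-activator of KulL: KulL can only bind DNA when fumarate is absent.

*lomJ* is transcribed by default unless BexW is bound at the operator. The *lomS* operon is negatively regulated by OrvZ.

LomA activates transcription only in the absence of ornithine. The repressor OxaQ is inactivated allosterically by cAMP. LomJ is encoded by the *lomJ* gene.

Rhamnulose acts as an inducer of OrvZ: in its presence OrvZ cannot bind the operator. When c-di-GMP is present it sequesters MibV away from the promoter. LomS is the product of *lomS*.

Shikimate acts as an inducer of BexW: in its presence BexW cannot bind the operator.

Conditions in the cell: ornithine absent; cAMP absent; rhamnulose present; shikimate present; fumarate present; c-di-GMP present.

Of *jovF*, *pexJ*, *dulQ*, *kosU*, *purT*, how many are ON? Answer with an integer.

Shikimate is present, so BexW is inactive.
With no repressor bound, *lomJ* is transcribed.
So LomJ is produced and active.
No repressor is bound and LomJ is active, so *jovF* is transcribed.
→ *jovF* is ON.
cAMP is absent, so OxaQ is active.
Fumarate is present, so KulL is inactive.
With repressor OxaQ bound, *pexJ* is not transcribed.
→ *pexJ* is OFF.
c-di-GMP is present, so MibV is inactive.
Required activator MibV is absent, so *dulQ* is not transcribed.
→ *dulQ* is OFF.
Ornithine is absent, so LomA is active.
No repressor is bound and LomA is active, so *kosU* is transcribed.
→ *kosU* is ON.
Rhamnulose is present, so OrvZ is inactive.
With no repressor bound, *lomS* is transcribed.
So LomS is produced and active.
With repressor LomS bound, *purT* is not transcribed.
→ *purT* is OFF.
2 of the 5 genes are transcribed.

2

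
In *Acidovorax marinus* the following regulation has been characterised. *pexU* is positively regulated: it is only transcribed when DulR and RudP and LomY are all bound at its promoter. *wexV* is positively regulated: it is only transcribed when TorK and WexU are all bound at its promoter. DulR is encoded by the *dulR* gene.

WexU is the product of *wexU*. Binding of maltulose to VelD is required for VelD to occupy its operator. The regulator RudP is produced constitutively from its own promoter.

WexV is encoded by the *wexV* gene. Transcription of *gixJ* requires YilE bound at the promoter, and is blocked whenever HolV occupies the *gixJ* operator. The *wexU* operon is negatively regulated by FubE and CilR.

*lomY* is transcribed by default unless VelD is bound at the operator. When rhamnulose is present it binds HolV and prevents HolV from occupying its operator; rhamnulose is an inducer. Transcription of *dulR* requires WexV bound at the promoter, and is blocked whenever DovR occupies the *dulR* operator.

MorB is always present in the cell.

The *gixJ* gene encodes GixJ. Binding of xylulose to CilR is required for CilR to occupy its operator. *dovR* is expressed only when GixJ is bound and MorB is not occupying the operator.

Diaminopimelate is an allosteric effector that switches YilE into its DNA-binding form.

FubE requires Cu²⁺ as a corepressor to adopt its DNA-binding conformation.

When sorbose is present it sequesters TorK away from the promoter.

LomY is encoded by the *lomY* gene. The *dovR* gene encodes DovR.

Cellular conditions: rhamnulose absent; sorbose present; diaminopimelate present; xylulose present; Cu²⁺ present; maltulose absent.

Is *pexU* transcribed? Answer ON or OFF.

Rhamnulose is absent, so HolV is active.
Diaminopimelate is present, so YilE is active.
With repressor HolV bound, *gixJ* is not transcribed.
So GixJ is not produced.
MorB is produced constitutively and is active.
With repressor MorB bound, *dovR* is not transcribed.
So DovR is not produced.
Sorbose is present, so TorK is inactive.
Cu²⁺ is present, so FubE is active.
Xylulose is present, so CilR is active.
With repressor FubE bound, *wexU* is not transcribed.
So WexU is not produced.
Required activator TorK is absent, so *wexV* is not transcribed.
So WexV is not produced.
Required activator WexV is absent, so *dulR* is not transcribed.
So DulR is not produced.
RudP is produced constitutively and is active.
Maltulose is absent, so VelD is inactive.
With no repressor bound, *lomY* is transcribed.
So LomY is produced and active.
Required activator DulR is absent, so *pexU* is not transcribed.

OFF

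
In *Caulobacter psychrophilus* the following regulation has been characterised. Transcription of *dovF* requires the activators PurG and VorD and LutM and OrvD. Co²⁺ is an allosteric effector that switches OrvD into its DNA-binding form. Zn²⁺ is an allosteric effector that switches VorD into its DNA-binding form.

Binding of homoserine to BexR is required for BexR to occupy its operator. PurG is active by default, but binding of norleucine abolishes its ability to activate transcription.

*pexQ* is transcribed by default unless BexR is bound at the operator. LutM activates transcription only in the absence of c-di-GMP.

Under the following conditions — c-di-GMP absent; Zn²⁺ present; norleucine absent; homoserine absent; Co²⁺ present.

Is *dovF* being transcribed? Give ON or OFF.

ON

Norleucine is absent, so PurG is active.
Zn²⁺ is present, so VorD is active.
c-di-GMP is absent, so LutM is active.
Co²⁺ is present, so OrvD is active.
No repressor is bound and PurG and VorD and LutM and OrvD are active, so *dovF* is transcribed.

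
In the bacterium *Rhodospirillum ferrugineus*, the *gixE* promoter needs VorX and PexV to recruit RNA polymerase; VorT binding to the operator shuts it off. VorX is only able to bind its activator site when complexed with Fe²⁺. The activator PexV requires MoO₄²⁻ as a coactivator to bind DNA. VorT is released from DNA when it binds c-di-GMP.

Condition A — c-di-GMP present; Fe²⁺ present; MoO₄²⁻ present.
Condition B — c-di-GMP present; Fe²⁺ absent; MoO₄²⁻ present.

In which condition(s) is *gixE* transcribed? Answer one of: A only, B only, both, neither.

A only

Condition A:
c-di-GMP is present, so VorT is inactive.
Fe²⁺ is present, so VorX is active.
MoO₄²⁻ is present, so PexV is active.
No repressor is bound and VorX and PexV are active, so *gixE* is transcribed.
→ *gixE* is ON in A.
Condition B:
c-di-GMP is present, so VorT is inactive.
Fe²⁺ is absent, so VorX is inactive.
MoO₄²⁻ is present, so PexV is active.
Required activator VorX is absent, so *gixE* is not transcribed.
→ *gixE* is OFF in B.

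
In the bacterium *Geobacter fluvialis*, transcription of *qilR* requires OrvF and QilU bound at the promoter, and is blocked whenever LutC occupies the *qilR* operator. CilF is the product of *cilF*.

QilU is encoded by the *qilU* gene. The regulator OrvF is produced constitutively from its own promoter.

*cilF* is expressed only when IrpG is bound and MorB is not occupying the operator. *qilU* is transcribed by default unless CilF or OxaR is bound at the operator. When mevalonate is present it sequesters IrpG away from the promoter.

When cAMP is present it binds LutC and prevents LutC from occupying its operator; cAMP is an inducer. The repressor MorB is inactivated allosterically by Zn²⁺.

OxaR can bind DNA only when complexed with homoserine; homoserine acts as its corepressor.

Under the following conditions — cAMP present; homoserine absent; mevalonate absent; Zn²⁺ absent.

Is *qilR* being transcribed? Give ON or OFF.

cAMP is present, so LutC is inactive.
OrvF is produced constitutively and is active.
Zn²⁺ is absent, so MorB is active.
Mevalonate is absent, so IrpG is active.
With repressor MorB bound, *cilF* is not transcribed.
So CilF is not produced.
Homoserine is absent, so OxaR is inactive.
With no repressor bound, *qilU* is transcribed.
So QilU is produced and active.
No repressor is bound and OrvF and QilU are active, so *qilR* is transcribed.

ON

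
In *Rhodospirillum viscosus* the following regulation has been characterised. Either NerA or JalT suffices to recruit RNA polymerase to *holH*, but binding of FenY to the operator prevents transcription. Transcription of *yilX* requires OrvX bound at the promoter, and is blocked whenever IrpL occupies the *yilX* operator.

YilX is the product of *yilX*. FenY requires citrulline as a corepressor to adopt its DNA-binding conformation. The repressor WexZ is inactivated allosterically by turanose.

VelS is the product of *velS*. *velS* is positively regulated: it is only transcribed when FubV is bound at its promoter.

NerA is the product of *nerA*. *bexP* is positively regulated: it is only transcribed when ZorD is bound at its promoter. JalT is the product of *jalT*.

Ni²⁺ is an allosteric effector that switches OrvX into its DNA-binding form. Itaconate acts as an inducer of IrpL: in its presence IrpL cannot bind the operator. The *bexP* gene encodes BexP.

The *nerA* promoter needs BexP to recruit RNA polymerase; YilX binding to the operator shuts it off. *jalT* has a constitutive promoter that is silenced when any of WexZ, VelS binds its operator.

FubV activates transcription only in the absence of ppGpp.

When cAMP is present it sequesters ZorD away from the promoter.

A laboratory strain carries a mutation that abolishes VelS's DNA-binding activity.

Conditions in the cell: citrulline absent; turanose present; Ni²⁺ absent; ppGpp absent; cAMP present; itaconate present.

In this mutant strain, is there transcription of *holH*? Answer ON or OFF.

ON

cAMP is present, so ZorD is inactive.
Required activator ZorD is absent, so *bexP* is not transcribed.
So BexP is not produced.
Ni²⁺ is absent, so OrvX is inactive.
Itaconate is present, so IrpL is inactive.
Required activator OrvX is absent, so *yilX* is not transcribed.
So YilX is not produced.
Required activator BexP is absent, so *nerA* is not transcribed.
So NerA is not produced.
Citrulline is absent, so FenY is inactive.
Turanose is present, so WexZ is inactive.
VelS is non-functional in this strain, so it has no effect.
With no repressor bound, *jalT* is transcribed.
So JalT is produced and active.
Activator JalT is present, so *holH* is transcribed.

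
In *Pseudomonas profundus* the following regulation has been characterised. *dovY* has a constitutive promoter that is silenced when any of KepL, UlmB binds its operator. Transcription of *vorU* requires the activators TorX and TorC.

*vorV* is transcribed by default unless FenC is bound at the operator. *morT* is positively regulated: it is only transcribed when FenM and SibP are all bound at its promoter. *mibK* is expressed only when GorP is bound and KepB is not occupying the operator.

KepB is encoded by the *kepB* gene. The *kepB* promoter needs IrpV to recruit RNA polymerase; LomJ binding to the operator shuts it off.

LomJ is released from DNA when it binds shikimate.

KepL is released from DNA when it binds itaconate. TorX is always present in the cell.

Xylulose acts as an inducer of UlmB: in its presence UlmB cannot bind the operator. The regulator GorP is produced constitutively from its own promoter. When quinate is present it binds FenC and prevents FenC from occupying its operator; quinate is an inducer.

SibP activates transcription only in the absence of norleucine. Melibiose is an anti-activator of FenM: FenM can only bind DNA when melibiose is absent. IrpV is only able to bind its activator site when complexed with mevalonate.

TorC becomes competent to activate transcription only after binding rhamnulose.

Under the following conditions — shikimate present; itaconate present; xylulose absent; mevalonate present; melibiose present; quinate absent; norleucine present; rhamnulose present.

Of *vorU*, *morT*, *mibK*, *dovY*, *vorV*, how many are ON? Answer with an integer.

1

TorX is produced constitutively and is active.
Rhamnulose is present, so TorC is active.
No repressor is bound and TorX and TorC are active, so *vorU* is transcribed.
→ *vorU* is ON.
Melibiose is present, so FenM is inactive.
Norleucine is present, so SibP is inactive.
Required activator FenM is absent, so *morT* is not transcribed.
→ *morT* is OFF.
GorP is produced constitutively and is active.
Mevalonate is present, so IrpV is active.
Shikimate is present, so LomJ is inactive.
No repressor is bound and IrpV is active, so *kepB* is transcribed.
So KepB is produced and active.
With repressor KepB bound, *mibK* is not transcribed.
→ *mibK* is OFF.
Itaconate is present, so KepL is inactive.
Xylulose is absent, so UlmB is active.
With repressor UlmB bound, *dovY* is not transcribed.
→ *dovY* is OFF.
Quinate is absent, so FenC is active.
With repressor FenC bound, *vorV* is not transcribed.
→ *vorV* is OFF.
1 of the 5 genes is transcribed.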